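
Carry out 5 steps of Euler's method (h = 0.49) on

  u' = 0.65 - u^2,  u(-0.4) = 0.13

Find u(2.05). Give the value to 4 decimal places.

0.8043

Euler: u_{n+1} = u_n + h·f(t_n, u_n).
t=-0.400000, u=0.130000: f=0.633100 → u ← 0.130000 + 0.49·0.633100 = 0.440219
t=0.090000, u=0.440219: f=0.456207 → u ← 0.440219 + 0.49·0.456207 = 0.663761
t=0.580000, u=0.663761: f=0.209422 → u ← 0.663761 + 0.49·0.209422 = 0.766377
t=1.070000, u=0.766377: f=0.062666 → u ← 0.766377 + 0.49·0.062666 = 0.797084
t=1.560000, u=0.797084: f=0.014658 → u ← 0.797084 + 0.49·0.014658 = 0.804266
u(2.05) ≈ 0.8043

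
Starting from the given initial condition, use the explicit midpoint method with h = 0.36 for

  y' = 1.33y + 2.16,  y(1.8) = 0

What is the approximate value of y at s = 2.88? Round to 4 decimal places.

Midpoint: k1 = f(s_n, y_n); k2 = f(s_n + h/2, y_n + (h/2)·k1); y_{n+1} = y_n + h·k2.
s=1.800000, y=0.000000:
  k1 = f(1.800000, 0.000000) = 2.160000
  k2 = f(1.980000, 0.388800) = 2.677104
  y ← 0.000000 + 0.36·2.677104 = 0.963757
s=2.160000, y=0.963757:
  k1 = f(2.160000, 0.963757) = 3.441797
  k2 = f(2.340000, 1.583281) = 4.265764
  y ← 0.963757 + 0.36·4.265764 = 2.499432
s=2.520000, y=2.499432:
  k1 = f(2.520000, 2.499432) = 5.484245
  k2 = f(2.700000, 3.486596) = 6.797173
  y ← 2.499432 + 0.36·6.797173 = 4.946415
y(2.88) ≈ 4.9464

4.9464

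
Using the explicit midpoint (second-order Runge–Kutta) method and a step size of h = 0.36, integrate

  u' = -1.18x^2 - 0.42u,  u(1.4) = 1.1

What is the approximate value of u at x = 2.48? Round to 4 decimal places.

-3.4305

Midpoint: k1 = f(x_n, u_n); k2 = f(x_n + h/2, u_n + (h/2)·k1); u_{n+1} = u_n + h·k2.
x=1.400000, u=1.100000:
  k1 = f(1.400000, 1.100000) = -2.774800
  k2 = f(1.580000, 0.600536) = -3.197977
  u ← 1.100000 + 0.36·(-3.197977) = -0.051272
x=1.760000, u=-0.051272:
  k1 = f(1.760000, -0.051272) = -3.633634
  k2 = f(1.940000, -0.705326) = -4.144811
  u ← -0.051272 + 0.36·(-4.144811) = -1.543404
x=2.120000, u=-1.543404:
  k1 = f(2.120000, -1.543404) = -4.655162
  k2 = f(2.300000, -2.381333) = -5.242040
  u ← -1.543404 + 0.36·(-5.242040) = -3.430538
u(2.48) ≈ -3.4305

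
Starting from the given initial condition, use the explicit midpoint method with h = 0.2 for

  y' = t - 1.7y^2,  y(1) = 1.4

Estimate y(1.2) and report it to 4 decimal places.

1.1571

Midpoint: k1 = f(t_n, y_n); k2 = f(t_n + h/2, y_n + (h/2)·k1); y_{n+1} = y_n + h·k2.
t=1.000000, y=1.400000:
  k1 = f(1.000000, 1.400000) = -2.332000
  k2 = f(1.100000, 1.166800) = -1.214418
  y ← 1.400000 + 0.2·(-1.214418) = 1.157116
y(1.2) ≈ 1.1571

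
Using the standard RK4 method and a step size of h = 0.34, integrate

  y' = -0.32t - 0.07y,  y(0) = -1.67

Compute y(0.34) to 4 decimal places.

RK4: k1 = f(t_n, y_n); k2 = f(t_n + h/2, y_n + (h/2)·k1); k3 = f(t_n + h/2, y_n + (h/2)·k2); k4 = f(t_n + h, y_n + h·k3); y_{n+1} = y_n + (h/6)·(k1 + 2k2 + 2k3 + k4).
t=0.000000, y=-1.670000:
  k1 = f(0.000000, -1.670000) = 0.116900
  k2 = f(0.170000, -1.650127) = 0.061109
  k3 = f(0.170000, -1.659611) = 0.061773
  k4 = f(0.340000, -1.648997) = 0.006630
  y ← -1.670000 + (0.34/6)·(k1 + 2k2 + 2k3 + k4) = -1.649073
y(0.34) ≈ -1.6491

-1.6491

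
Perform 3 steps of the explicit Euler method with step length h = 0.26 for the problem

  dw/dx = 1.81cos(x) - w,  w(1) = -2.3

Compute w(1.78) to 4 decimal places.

Euler: w_{n+1} = w_n + h·f(x_n, w_n).
x=1.000000, w=-2.300000: f=3.277947 → w ← -2.300000 + 0.26·3.277947 = -1.447734
x=1.260000, w=-1.447734: f=2.001262 → w ← -1.447734 + 0.26·2.001262 = -0.927406
x=1.520000, w=-0.927406: f=1.019307 → w ← -0.927406 + 0.26·1.019307 = -0.662386
w(1.78) ≈ -0.6624

-0.6624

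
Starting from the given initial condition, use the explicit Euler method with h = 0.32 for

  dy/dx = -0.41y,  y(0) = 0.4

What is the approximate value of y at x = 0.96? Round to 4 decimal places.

0.2623

Euler: y_{n+1} = y_n + h·f(x_n, y_n).
x=0.000000, y=0.400000: f=-0.164000 → y ← 0.400000 + 0.32·(-0.164000) = 0.347520
x=0.320000, y=0.347520: f=-0.142483 → y ← 0.347520 + 0.32·(-0.142483) = 0.301925
x=0.640000, y=0.301925: f=-0.123789 → y ← 0.301925 + 0.32·(-0.123789) = 0.262313
y(0.96) ≈ 0.2623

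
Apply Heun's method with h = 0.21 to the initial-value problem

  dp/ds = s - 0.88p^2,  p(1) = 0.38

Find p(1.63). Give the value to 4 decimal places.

0.9445

Heun: k1 = f(s_n, p_n); k2 = f(s_n + h, p_n + h·k1); p_{n+1} = p_n + (h/2)·(k1 + k2).
s=1.000000, p=0.380000:
  k1 = f(1.000000, 0.380000) = 0.872928
  k2 = f(1.210000, 0.563315) = 0.930755
  p ← 0.380000 + (0.21/2)·(0.872928 + 0.930755) = 0.569387
s=1.210000, p=0.569387:
  k1 = f(1.210000, 0.569387) = 0.924703
  k2 = f(1.420000, 0.763574) = 0.906920
  p ← 0.569387 + (0.21/2)·(0.924703 + 0.906920) = 0.761707
s=1.420000, p=0.761707:
  k1 = f(1.420000, 0.761707) = 0.909426
  k2 = f(1.630000, 0.952687) = 0.831302
  p ← 0.761707 + (0.21/2)·(0.909426 + 0.831302) = 0.944484
p(1.63) ≈ 0.9445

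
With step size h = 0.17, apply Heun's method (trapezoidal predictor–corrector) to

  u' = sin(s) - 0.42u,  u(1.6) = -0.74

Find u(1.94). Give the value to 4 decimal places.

-0.3339

Heun: k1 = f(s_n, u_n); k2 = f(s_n + h, u_n + h·k1); u_{n+1} = u_n + (h/2)·(k1 + k2).
s=1.600000, u=-0.740000:
  k1 = f(1.600000, -0.740000) = 1.310374
  k2 = f(1.770000, -0.517236) = 1.197464
  u ← -0.740000 + (0.17/2)·(1.310374 + 1.197464) = -0.526834
s=1.770000, u=-0.526834:
  k1 = f(1.770000, -0.526834) = 1.201495
  k2 = f(1.940000, -0.322580) = 1.068098
  u ← -0.526834 + (0.17/2)·(1.201495 + 1.068098) = -0.333918
u(1.94) ≈ -0.3339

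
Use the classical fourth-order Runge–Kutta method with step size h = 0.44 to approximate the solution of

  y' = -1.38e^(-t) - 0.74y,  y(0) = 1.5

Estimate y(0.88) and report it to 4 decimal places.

RK4: k1 = f(t_n, y_n); k2 = f(t_n + h/2, y_n + (h/2)·k1); k3 = f(t_n + h/2, y_n + (h/2)·k2); k4 = f(t_n + h, y_n + h·k3); y_{n+1} = y_n + (h/6)·(k1 + 2k2 + 2k3 + k4).
t=0.000000, y=1.500000:
  k1 = f(0.000000, 1.500000) = -2.490000
  k2 = f(0.220000, 0.952200) = -1.812104
  k3 = f(0.220000, 1.101337) = -1.922465
  k4 = f(0.440000, 0.654115) = -1.372816
  y ← 1.500000 + (0.44/6)·(k1 + 2k2 + 2k3 + k4) = 0.668990
t=0.440000, y=0.668990:
  k1 = f(0.440000, 0.668990) = -1.383823
  k2 = f(0.660000, 0.364549) = -0.983021
  k3 = f(0.660000, 0.452725) = -1.048272
  k4 = f(0.880000, 0.207751) = -0.726136
  y ← 0.668990 + (0.44/6)·(k1 + 2k2 + 2k3 + k4) = 0.216337
y(0.88) ≈ 0.2163

0.2163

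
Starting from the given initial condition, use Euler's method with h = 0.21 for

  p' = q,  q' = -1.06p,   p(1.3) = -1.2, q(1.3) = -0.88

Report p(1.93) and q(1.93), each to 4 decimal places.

Euler on (p,q): p_{n+1} = p_n + h·p', q_{n+1} = q_n + h·q'.
1.300000: (-1.200000, -0.880000); f=(-0.880000, 1.272000) → (-1.384800, -0.612880)
1.510000: (-1.384800, -0.612880); f=(-0.612880, 1.467888) → (-1.513505, -0.304624)
1.720000: (-1.513505, -0.304624); f=(-0.304624, 1.604315) → (-1.577476, 0.032283)
(p(1.93), q(1.93)) ≈ (-1.5775, 0.0323)

-1.5775, 0.0323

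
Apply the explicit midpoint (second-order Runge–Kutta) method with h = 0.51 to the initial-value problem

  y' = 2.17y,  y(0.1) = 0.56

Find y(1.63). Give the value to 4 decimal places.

11.2580

Midpoint: k1 = f(x_n, y_n); k2 = f(x_n + h/2, y_n + (h/2)·k1); y_{n+1} = y_n + h·k2.
x=0.100000, y=0.560000:
  k1 = f(0.100000, 0.560000) = 1.215200
  k2 = f(0.355000, 0.869876) = 1.887631
  y ← 0.560000 + 0.51·1.887631 = 1.522692
x=0.610000, y=1.522692:
  k1 = f(0.610000, 1.522692) = 3.304241
  k2 = f(0.865000, 2.365273) = 5.132643
  y ← 1.522692 + 0.51·5.132643 = 4.140340
x=1.120000, y=4.140340:
  k1 = f(1.120000, 4.140340) = 8.984537
  k2 = f(1.375000, 6.431397) = 13.956131
  y ← 4.140340 + 0.51·13.956131 = 11.257966
y(1.63) ≈ 11.2580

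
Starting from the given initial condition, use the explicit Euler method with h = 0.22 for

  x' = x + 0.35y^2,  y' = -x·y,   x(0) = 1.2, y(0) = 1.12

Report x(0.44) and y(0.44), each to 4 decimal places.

1.9562, 0.5413

Euler on (x,y): x_{n+1} = x_n + h·x', y_{n+1} = y_n + h·y'.
0.000000: (1.200000, 1.120000); f=(1.639040, -1.344000) → (1.560589, 0.824320)
0.220000: (1.560589, 0.824320); f=(1.798415, -1.286425) → (1.956240, 0.541307)
(x(0.44), y(0.44)) ≈ (1.9562, 0.5413)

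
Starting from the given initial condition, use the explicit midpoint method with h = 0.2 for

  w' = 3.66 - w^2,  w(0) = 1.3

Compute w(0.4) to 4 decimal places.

Midpoint: k1 = f(s_n, w_n); k2 = f(s_n + h/2, w_n + (h/2)·k1); w_{n+1} = w_n + h·k2.
s=0.000000, w=1.300000:
  k1 = f(0.000000, 1.300000) = 1.970000
  k2 = f(0.100000, 1.497000) = 1.418991
  w ← 1.300000 + 0.2·1.418991 = 1.583798
s=0.200000, w=1.583798:
  k1 = f(0.200000, 1.583798) = 1.151583
  k2 = f(0.300000, 1.698957) = 0.773547
  w ← 1.583798 + 0.2·0.773547 = 1.738508
w(0.4) ≈ 1.7385

1.7385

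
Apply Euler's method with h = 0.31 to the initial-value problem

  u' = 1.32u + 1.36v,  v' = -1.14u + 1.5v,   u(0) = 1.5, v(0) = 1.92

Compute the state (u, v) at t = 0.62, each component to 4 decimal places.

Euler on (u,v): u_{n+1} = u_n + h·u', v_{n+1} = v_n + h·v'.
0.000000: (1.500000, 1.920000); f=(4.591200, 1.170000) → (2.923272, 2.282700)
0.310000: (2.923272, 2.282700); f=(6.963191, 0.091520) → (5.081861, 2.311071)
(u(0.62), v(0.62)) ≈ (5.0819, 2.3111)

5.0819, 2.3111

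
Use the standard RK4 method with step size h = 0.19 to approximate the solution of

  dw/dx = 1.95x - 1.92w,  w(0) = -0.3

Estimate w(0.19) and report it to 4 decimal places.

-0.1770

RK4: k1 = f(x_n, w_n); k2 = f(x_n + h/2, w_n + (h/2)·k1); k3 = f(x_n + h/2, w_n + (h/2)·k2); k4 = f(x_n + h, w_n + h·k3); w_{n+1} = w_n + (h/6)·(k1 + 2k2 + 2k3 + k4).
x=0.000000, w=-0.300000:
  k1 = f(0.000000, -0.300000) = 0.576000
  k2 = f(0.095000, -0.245280) = 0.656188
  k3 = f(0.095000, -0.237662) = 0.641561
  k4 = f(0.190000, -0.178103) = 0.712458
  w ← -0.300000 + (0.19/6)·(k1 + 2k2 + 2k3 + k4) = -0.177008
w(0.19) ≈ -0.1770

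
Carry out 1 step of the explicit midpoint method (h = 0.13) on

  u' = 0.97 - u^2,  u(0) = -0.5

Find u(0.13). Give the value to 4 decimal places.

-0.4006

Midpoint: k1 = f(t_n, u_n); k2 = f(t_n + h/2, u_n + (h/2)·k1); u_{n+1} = u_n + h·k2.
t=0.000000, u=-0.500000:
  k1 = f(0.000000, -0.500000) = 0.720000
  k2 = f(0.065000, -0.453200) = 0.764610
  u ← -0.500000 + 0.13·0.764610 = -0.400601
u(0.13) ≈ -0.4006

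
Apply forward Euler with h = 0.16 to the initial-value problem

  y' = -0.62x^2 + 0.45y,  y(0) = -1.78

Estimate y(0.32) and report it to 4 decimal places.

-2.0481

Euler: y_{n+1} = y_n + h·f(x_n, y_n).
x=0.000000, y=-1.780000: f=-0.801000 → y ← -1.780000 + 0.16·(-0.801000) = -1.908160
x=0.160000, y=-1.908160: f=-0.874544 → y ← -1.908160 + 0.16·(-0.874544) = -2.048087
y(0.32) ≈ -2.0481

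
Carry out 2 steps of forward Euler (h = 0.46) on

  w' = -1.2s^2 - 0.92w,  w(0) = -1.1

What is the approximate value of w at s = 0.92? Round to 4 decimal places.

Euler: w_{n+1} = w_n + h·f(s_n, w_n).
s=0.000000, w=-1.100000: f=1.012000 → w ← -1.100000 + 0.46·1.012000 = -0.634480
s=0.460000, w=-0.634480: f=0.329802 → w ← -0.634480 + 0.46·0.329802 = -0.482771
w(0.92) ≈ -0.4828

-0.4828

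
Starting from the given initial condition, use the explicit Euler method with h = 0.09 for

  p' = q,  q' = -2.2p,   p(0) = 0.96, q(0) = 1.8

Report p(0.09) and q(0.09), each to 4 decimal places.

1.1220, 1.6099

Euler on (p,q): p_{n+1} = p_n + h·p', q_{n+1} = q_n + h·q'.
0.000000: (0.960000, 1.800000); f=(1.800000, -2.112000) → (1.122000, 1.609920)
(p(0.09), q(0.09)) ≈ (1.1220, 1.6099)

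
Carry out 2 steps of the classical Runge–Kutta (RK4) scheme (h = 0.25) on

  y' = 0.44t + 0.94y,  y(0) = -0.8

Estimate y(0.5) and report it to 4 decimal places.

-1.2153

RK4: k1 = f(t_n, y_n); k2 = f(t_n + h/2, y_n + (h/2)·k1); k3 = f(t_n + h/2, y_n + (h/2)·k2); k4 = f(t_n + h, y_n + h·k3); y_{n+1} = y_n + (h/6)·(k1 + 2k2 + 2k3 + k4).
t=0.000000, y=-0.800000:
  k1 = f(0.000000, -0.800000) = -0.752000
  k2 = f(0.125000, -0.894000) = -0.785360
  k3 = f(0.125000, -0.898170) = -0.789280
  k4 = f(0.250000, -0.997320) = -0.827481
  y ← -0.800000 + (0.25/6)·(k1 + 2k2 + 2k3 + k4) = -0.997032
t=0.250000, y=-0.997032:
  k1 = f(0.250000, -0.997032) = -0.827210
  k2 = f(0.375000, -1.100433) = -0.869407
  k3 = f(0.375000, -1.105708) = -0.874365
  k4 = f(0.500000, -1.215623) = -0.922686
  y ← -0.997032 + (0.25/6)·(k1 + 2k2 + 2k3 + k4) = -1.215258
y(0.5) ≈ -1.2153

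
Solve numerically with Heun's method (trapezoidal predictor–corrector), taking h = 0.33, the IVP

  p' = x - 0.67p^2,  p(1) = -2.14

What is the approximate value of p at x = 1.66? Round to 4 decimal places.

Heun: k1 = f(x_n, p_n); k2 = f(x_n + h, p_n + h·k1); p_{n+1} = p_n + (h/2)·(k1 + k2).
x=1.000000, p=-2.140000:
  k1 = f(1.000000, -2.140000) = -2.068332
  k2 = f(1.330000, -2.822550) = -4.007747
  p ← -2.140000 + (0.33/2)·(-2.068332 + (-4.007747)) = -3.142553
x=1.330000, p=-3.142553:
  k1 = f(1.330000, -3.142553) = -5.286678
  k2 = f(1.660000, -4.887157) = -14.342482
  p ← -3.142553 + (0.33/2)·(-5.286678 + (-14.342482)) = -6.381364
p(1.66) ≈ -6.3814

-6.3814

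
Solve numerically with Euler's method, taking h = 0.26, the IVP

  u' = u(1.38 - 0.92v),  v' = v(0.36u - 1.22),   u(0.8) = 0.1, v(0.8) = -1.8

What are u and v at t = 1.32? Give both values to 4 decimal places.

0.2965, -0.8716

Euler on (u,v): u_{n+1} = u_n + h·u', v_{n+1} = v_n + h·v'.
0.800000: (0.100000, -1.800000); f=(0.303600, 2.131200) → (0.178936, -1.245888)
1.060000: (0.178936, -1.245888); f=(0.452031, 1.439727) → (0.296464, -0.871559)
(u(1.32), v(1.32)) ≈ (0.2965, -0.8716)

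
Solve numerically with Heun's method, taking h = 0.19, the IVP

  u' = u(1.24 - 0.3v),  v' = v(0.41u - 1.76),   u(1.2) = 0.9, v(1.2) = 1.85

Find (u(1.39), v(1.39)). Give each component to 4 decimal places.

Heun on (u,v): k1 = f(x_n, state_n); k2 = f(x_n + h, state_n + h·k1); state_{n+1} = state_n + (h/2)·(k1 + k2).
1.200000: (0.900000, 1.850000)
  k1 = (0.616500, -2.573350)
  predictor → (1.017135, 1.361064)
  k2 = (0.845932, -1.827874)
  → (1.038931, 1.431884)
(u(1.39), v(1.39)) ≈ (1.0389, 1.4319)

1.0389, 1.4319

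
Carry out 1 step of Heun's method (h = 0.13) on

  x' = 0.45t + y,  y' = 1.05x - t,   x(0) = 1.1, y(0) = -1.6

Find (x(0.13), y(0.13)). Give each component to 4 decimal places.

0.9056, -1.4725

Heun on (x,y): k1 = f(t_n, state_n); k2 = f(t_n + h, state_n + h·k1); state_{n+1} = state_n + (h/2)·(k1 + k2).
0.000000: (1.100000, -1.600000)
  k1 = (-1.600000, 1.155000)
  predictor → (0.892000, -1.449850)
  k2 = (-1.391350, 0.806600)
  → (0.905562, -1.472496)
(x(0.13), y(0.13)) ≈ (0.9056, -1.4725)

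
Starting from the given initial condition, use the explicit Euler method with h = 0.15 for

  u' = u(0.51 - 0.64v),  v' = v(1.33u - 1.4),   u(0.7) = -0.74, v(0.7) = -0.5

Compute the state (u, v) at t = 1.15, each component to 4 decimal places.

Euler on (u,v): u_{n+1} = u_n + h·u', v_{n+1} = v_n + h·v'.
0.700000: (-0.740000, -0.500000); f=(-0.614200, 1.192100) → (-0.832130, -0.321185)
0.850000: (-0.832130, -0.321185); f=(-0.595438, 0.805125) → (-0.921446, -0.200416)
1.000000: (-0.921446, -0.200416); f=(-0.588128, 0.526197) → (-1.009665, -0.121487)
(u(1.15), v(1.15)) ≈ (-1.0097, -0.1215)

-1.0097, -0.1215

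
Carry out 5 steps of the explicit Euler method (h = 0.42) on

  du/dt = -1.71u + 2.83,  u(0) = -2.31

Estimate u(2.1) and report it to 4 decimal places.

Euler: u_{n+1} = u_n + h·f(t_n, u_n).
t=0.000000, u=-2.310000: f=6.780100 → u ← -2.310000 + 0.42·6.780100 = 0.537642
t=0.420000, u=0.537642: f=1.910632 → u ← 0.537642 + 0.42·1.910632 = 1.340108
t=0.840000, u=1.340108: f=0.538416 → u ← 1.340108 + 0.42·0.538416 = 1.566242
t=1.260000, u=1.566242: f=0.151726 → u ← 1.566242 + 0.42·0.151726 = 1.629967
t=1.680000, u=1.629967: f=0.042756 → u ← 1.629967 + 0.42·0.042756 = 1.647925
u(2.1) ≈ 1.6479

1.6479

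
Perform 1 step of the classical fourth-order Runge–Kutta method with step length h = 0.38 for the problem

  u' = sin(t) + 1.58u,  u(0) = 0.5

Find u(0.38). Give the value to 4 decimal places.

0.9989

RK4: k1 = f(t_n, u_n); k2 = f(t_n + h/2, u_n + (h/2)·k1); k3 = f(t_n + h/2, u_n + (h/2)·k2); k4 = f(t_n + h, u_n + h·k3); u_{n+1} = u_n + (h/6)·(k1 + 2k2 + 2k3 + k4).
t=0.000000, u=0.500000:
  k1 = f(0.000000, 0.500000) = 0.790000
  k2 = f(0.190000, 0.650100) = 1.216017
  k3 = f(0.190000, 0.731043) = 1.343907
  k4 = f(0.380000, 1.010685) = 1.967802
  u ← 0.500000 + (0.38/6)·(k1 + 2k2 + 2k3 + k4) = 0.998918
u(0.38) ≈ 0.9989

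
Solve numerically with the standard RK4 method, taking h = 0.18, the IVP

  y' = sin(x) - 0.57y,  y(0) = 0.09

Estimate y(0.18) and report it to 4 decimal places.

RK4: k1 = f(x_n, y_n); k2 = f(x_n + h/2, y_n + (h/2)·k1); k3 = f(x_n + h/2, y_n + (h/2)·k2); k4 = f(x_n + h, y_n + h·k3); y_{n+1} = y_n + (h/6)·(k1 + 2k2 + 2k3 + k4).
x=0.000000, y=0.090000:
  k1 = f(0.000000, 0.090000) = -0.051300
  k2 = f(0.090000, 0.085383) = 0.041210
  k3 = f(0.090000, 0.093709) = 0.036464
  k4 = f(0.180000, 0.096564) = 0.123988
  y ← 0.090000 + (0.18/6)·(k1 + 2k2 + 2k3 + k4) = 0.096841
y(0.18) ≈ 0.0968

0.0968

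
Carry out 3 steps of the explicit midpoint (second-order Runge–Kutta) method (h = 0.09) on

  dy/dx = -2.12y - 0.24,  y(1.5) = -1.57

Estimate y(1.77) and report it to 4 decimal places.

Midpoint: k1 = f(x_n, y_n); k2 = f(x_n + h/2, y_n + (h/2)·k1); y_{n+1} = y_n + h·k2.
x=1.500000, y=-1.570000:
  k1 = f(1.500000, -1.570000) = 3.088400
  k2 = f(1.545000, -1.431022) = 2.793767
  y ← -1.570000 + 0.09·2.793767 = -1.318561
x=1.590000, y=-1.318561:
  k1 = f(1.590000, -1.318561) = 2.555349
  k2 = f(1.635000, -1.203570) = 2.311569
  y ← -1.318561 + 0.09·2.311569 = -1.110520
x=1.680000, y=-1.110520:
  k1 = f(1.680000, -1.110520) = 2.114302
  k2 = f(1.725000, -1.015376) = 1.912598
  y ← -1.110520 + 0.09·1.912598 = -0.938386
y(1.77) ≈ -0.9384

-0.9384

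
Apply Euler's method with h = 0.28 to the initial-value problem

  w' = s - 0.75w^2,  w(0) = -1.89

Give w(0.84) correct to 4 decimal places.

-7.2717

Euler: w_{n+1} = w_n + h·f(s_n, w_n).
s=0.000000, w=-1.890000: f=-2.679075 → w ← -1.890000 + 0.28·(-2.679075) = -2.640141
s=0.280000, w=-2.640141: f=-4.947758 → w ← -2.640141 + 0.28·(-4.947758) = -4.025513
s=0.560000, w=-4.025513: f=-11.593568 → w ← -4.025513 + 0.28·(-11.593568) = -7.271712
w(0.84) ≈ -7.2717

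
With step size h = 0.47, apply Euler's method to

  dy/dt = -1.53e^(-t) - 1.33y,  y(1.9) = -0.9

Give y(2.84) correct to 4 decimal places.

Euler: y_{n+1} = y_n + h·f(t_n, y_n).
t=1.900000, y=-0.900000: f=0.968160 → y ← -0.900000 + 0.47·0.968160 = -0.444965
t=2.370000, y=-0.444965: f=0.448778 → y ← -0.444965 + 0.47·0.448778 = -0.234039
y(2.84) ≈ -0.2340

-0.2340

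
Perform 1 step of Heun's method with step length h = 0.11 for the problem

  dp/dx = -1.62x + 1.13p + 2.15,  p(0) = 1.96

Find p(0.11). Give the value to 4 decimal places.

2.4602

Heun: k1 = f(x_n, p_n); k2 = f(x_n + h, p_n + h·k1); p_{n+1} = p_n + (h/2)·(k1 + k2).
x=0.000000, p=1.960000:
  k1 = f(0.000000, 1.960000) = 4.364800
  k2 = f(0.110000, 2.440128) = 4.729145
  p ← 1.960000 + (0.11/2)·(4.364800 + 4.729145) = 2.460167
p(0.11) ≈ 2.4602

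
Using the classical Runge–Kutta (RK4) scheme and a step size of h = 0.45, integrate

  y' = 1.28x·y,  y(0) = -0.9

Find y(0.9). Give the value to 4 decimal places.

RK4: k1 = f(x_n, y_n); k2 = f(x_n + h/2, y_n + (h/2)·k1); k3 = f(x_n + h/2, y_n + (h/2)·k2); k4 = f(x_n + h, y_n + h·k3); y_{n+1} = y_n + (h/6)·(k1 + 2k2 + 2k3 + k4).
x=0.000000, y=-0.900000:
  k1 = f(0.000000, -0.900000) = 0.000000
  k2 = f(0.225000, -0.900000) = -0.259200
  k3 = f(0.225000, -0.958320) = -0.275996
  k4 = f(0.450000, -1.024198) = -0.589938
  y ← -0.900000 + (0.45/6)·(k1 + 2k2 + 2k3 + k4) = -1.024525
x=0.450000, y=-1.024525:
  k1 = f(0.450000, -1.024525) = -0.590126
  k2 = f(0.675000, -1.157303) = -0.999910
  k3 = f(0.675000, -1.249505) = -1.079572
  k4 = f(0.900000, -1.510332) = -1.739903
  y ← -1.024525 + (0.45/6)·(k1 + 2k2 + 2k3 + k4) = -1.511199
y(0.9) ≈ -1.5112

-1.5112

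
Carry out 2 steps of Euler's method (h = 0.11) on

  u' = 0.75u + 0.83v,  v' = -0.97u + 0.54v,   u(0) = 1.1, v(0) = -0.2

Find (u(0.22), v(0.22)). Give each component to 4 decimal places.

Euler on (u,v): u_{n+1} = u_n + h·u', v_{n+1} = v_n + h·v'.
0.000000: (1.100000, -0.200000); f=(0.659000, -1.175000) → (1.172490, -0.329250)
0.110000: (1.172490, -0.329250); f=(0.606090, -1.315110) → (1.239160, -0.473912)
(u(0.22), v(0.22)) ≈ (1.2392, -0.4739)

1.2392, -0.4739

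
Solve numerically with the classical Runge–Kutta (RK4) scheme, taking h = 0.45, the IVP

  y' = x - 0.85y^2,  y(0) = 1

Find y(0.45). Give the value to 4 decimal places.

RK4: k1 = f(x_n, y_n); k2 = f(x_n + h/2, y_n + (h/2)·k1); k3 = f(x_n + h/2, y_n + (h/2)·k2); k4 = f(x_n + h, y_n + h·k3); y_{n+1} = y_n + (h/6)·(k1 + 2k2 + 2k3 + k4).
x=0.000000, y=1.000000:
  k1 = f(0.000000, 1.000000) = -0.850000
  k2 = f(0.225000, 0.808750) = -0.330965
  k3 = f(0.225000, 0.925533) = -0.503119
  k4 = f(0.450000, 0.773596) = -0.058684
  y ← 1.000000 + (0.45/6)·(k1 + 2k2 + 2k3 + k4) = 0.806736
y(0.45) ≈ 0.8067

0.8067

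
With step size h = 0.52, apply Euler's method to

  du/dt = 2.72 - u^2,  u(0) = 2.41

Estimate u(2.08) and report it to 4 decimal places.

1.7689

Euler: u_{n+1} = u_n + h·f(t_n, u_n).
t=0.000000, u=2.410000: f=-3.088100 → u ← 2.410000 + 0.52·(-3.088100) = 0.804188
t=0.520000, u=0.804188: f=2.073282 → u ← 0.804188 + 0.52·2.073282 = 1.882294
t=1.040000, u=1.882294: f=-0.823032 → u ← 1.882294 + 0.52·(-0.823032) = 1.454318
t=1.560000, u=1.454318: f=0.604960 → u ← 1.454318 + 0.52·0.604960 = 1.768897
u(2.08) ≈ 1.7689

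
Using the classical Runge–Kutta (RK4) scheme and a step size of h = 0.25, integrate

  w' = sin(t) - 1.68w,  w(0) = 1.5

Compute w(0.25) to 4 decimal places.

1.0129

RK4: k1 = f(t_n, w_n); k2 = f(t_n + h/2, w_n + (h/2)·k1); k3 = f(t_n + h/2, w_n + (h/2)·k2); k4 = f(t_n + h, w_n + h·k3); w_{n+1} = w_n + (h/6)·(k1 + 2k2 + 2k3 + k4).
t=0.000000, w=1.500000:
  k1 = f(0.000000, 1.500000) = -2.520000
  k2 = f(0.125000, 1.185000) = -1.866125
  k3 = f(0.125000, 1.266734) = -2.003439
  k4 = f(0.250000, 0.999140) = -1.431152
  w ← 1.500000 + (0.25/6)·(k1 + 2k2 + 2k3 + k4) = 1.012905
w(0.25) ≈ 1.0129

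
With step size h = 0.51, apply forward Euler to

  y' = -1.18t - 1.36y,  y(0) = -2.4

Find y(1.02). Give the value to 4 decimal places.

-0.5322

Euler: y_{n+1} = y_n + h·f(t_n, y_n).
t=0.000000, y=-2.400000: f=3.264000 → y ← -2.400000 + 0.51·3.264000 = -0.735360
t=0.510000, y=-0.735360: f=0.398290 → y ← -0.735360 + 0.51·0.398290 = -0.532232
y(1.02) ≈ -0.5322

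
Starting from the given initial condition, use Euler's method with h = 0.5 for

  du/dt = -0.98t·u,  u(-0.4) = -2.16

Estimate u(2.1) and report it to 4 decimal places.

-0.1727

Euler: u_{n+1} = u_n + h·f(t_n, u_n).
t=-0.400000, u=-2.160000: f=-0.846720 → u ← -2.160000 + 0.5·(-0.846720) = -2.583360
t=0.100000, u=-2.583360: f=0.253169 → u ← -2.583360 + 0.5·0.253169 = -2.456775
t=0.600000, u=-2.456775: f=1.444584 → u ← -2.456775 + 0.5·1.444584 = -1.734483
t=1.100000, u=-1.734483: f=1.869773 → u ← -1.734483 + 0.5·1.869773 = -0.799597
t=1.600000, u=-0.799597: f=1.253768 → u ← -0.799597 + 0.5·1.253768 = -0.172713
u(2.1) ≈ -0.1727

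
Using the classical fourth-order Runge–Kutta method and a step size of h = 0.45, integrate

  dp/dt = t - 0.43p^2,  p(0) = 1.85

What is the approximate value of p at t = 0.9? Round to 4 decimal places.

1.3760

RK4: k1 = f(t_n, p_n); k2 = f(t_n + h/2, p_n + (h/2)·k1); k3 = f(t_n + h/2, p_n + (h/2)·k2); k4 = f(t_n + h, p_n + h·k3); p_{n+1} = p_n + (h/6)·(k1 + 2k2 + 2k3 + k4).
t=0.000000, p=1.850000:
  k1 = f(0.000000, 1.850000) = -1.471675
  k2 = f(0.225000, 1.518873) = -0.766999
  k3 = f(0.225000, 1.677425) = -0.984915
  k4 = f(0.450000, 1.406788) = -0.400993
  p ← 1.850000 + (0.45/6)·(k1 + 2k2 + 2k3 + k4) = 1.446763
t=0.450000, p=1.446763:
  k1 = f(0.450000, 1.446763) = -0.450043
  k2 = f(0.675000, 1.345503) = -0.103463
  k3 = f(0.675000, 1.423484) = -0.196311
  k4 = f(0.900000, 1.358423) = 0.106516
  p ← 1.446763 + (0.45/6)·(k1 + 2k2 + 2k3 + k4) = 1.376032
p(0.9) ≈ 1.3760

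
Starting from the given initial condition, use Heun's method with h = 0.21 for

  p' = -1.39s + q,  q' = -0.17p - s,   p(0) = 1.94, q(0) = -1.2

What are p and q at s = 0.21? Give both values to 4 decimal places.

Heun on (p,q): k1 = f(s_n, state_n); k2 = f(s_n + h, state_n + h·k1); state_{n+1} = state_n + (h/2)·(k1 + k2).
0.000000: (1.940000, -1.200000)
  k1 = (-1.200000, -0.329800)
  predictor → (1.688000, -1.269258)
  k2 = (-1.561158, -0.496960)
  → (1.650078, -1.286810)
(p(0.21), q(0.21)) ≈ (1.6501, -1.2868)

1.6501, -1.2868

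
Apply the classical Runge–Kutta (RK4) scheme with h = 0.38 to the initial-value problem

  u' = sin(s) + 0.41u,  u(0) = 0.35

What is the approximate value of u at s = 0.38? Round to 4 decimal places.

RK4: k1 = f(s_n, u_n); k2 = f(s_n + h/2, u_n + (h/2)·k1); k3 = f(s_n + h/2, u_n + (h/2)·k2); k4 = f(s_n + h, u_n + h·k3); u_{n+1} = u_n + (h/6)·(k1 + 2k2 + 2k3 + k4).
s=0.000000, u=0.350000:
  k1 = f(0.000000, 0.350000) = 0.143500
  k2 = f(0.190000, 0.377265) = 0.343538
  k3 = f(0.190000, 0.415272) = 0.359120
  k4 = f(0.380000, 0.486466) = 0.570371
  u ← 0.350000 + (0.38/6)·(k1 + 2k2 + 2k3 + k4) = 0.484215
u(0.38) ≈ 0.4842

0.4842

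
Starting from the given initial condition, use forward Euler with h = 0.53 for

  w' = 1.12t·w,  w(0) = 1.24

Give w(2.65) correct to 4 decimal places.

11.6590

Euler: w_{n+1} = w_n + h·f(t_n, w_n).
t=0.000000, w=1.240000: f=0.000000 → w ← 1.240000 + 0.53·0.000000 = 1.240000
t=0.530000, w=1.240000: f=0.736064 → w ← 1.240000 + 0.53·0.736064 = 1.630114
t=1.060000, w=1.630114: f=1.935271 → w ← 1.630114 + 0.53·1.935271 = 2.655808
t=1.590000, w=2.655808: f=4.729462 → w ← 2.655808 + 0.53·4.729462 = 5.162423
t=2.120000, w=5.162423: f=12.257656 → w ← 5.162423 + 0.53·12.257656 = 11.658981
w(2.65) ≈ 11.6590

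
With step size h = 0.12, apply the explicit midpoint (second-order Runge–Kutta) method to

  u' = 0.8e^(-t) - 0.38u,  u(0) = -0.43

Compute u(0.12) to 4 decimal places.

Midpoint: k1 = f(t_n, u_n); k2 = f(t_n + h/2, u_n + (h/2)·k1); u_{n+1} = u_n + h·k2.
t=0.000000, u=-0.430000:
  k1 = f(0.000000, -0.430000) = 0.963400
  k2 = f(0.060000, -0.372196) = 0.894846
  u ← -0.430000 + 0.12·0.894846 = -0.322618
u(0.12) ≈ -0.3226

-0.3226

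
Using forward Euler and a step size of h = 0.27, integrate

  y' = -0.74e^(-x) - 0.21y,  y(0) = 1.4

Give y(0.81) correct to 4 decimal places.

Euler: y_{n+1} = y_n + h·f(x_n, y_n).
x=0.000000, y=1.400000: f=-1.034000 → y ← 1.400000 + 0.27·(-1.034000) = 1.120820
x=0.270000, y=1.120820: f=-0.800273 → y ← 1.120820 + 0.27·(-0.800273) = 0.904746
x=0.540000, y=0.904746: f=-0.621230 → y ← 0.904746 + 0.27·(-0.621230) = 0.737014
y(0.81) ≈ 0.7370

0.7370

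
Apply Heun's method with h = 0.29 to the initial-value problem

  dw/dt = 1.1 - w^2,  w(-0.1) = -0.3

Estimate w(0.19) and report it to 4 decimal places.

0.0059

Heun: k1 = f(t_n, w_n); k2 = f(t_n + h, w_n + h·k1); w_{n+1} = w_n + (h/2)·(k1 + k2).
t=-0.100000, w=-0.300000:
  k1 = f(-0.100000, -0.300000) = 1.010000
  k2 = f(0.190000, -0.007100) = 1.099950
  w ← -0.300000 + (0.29/2)·(1.010000 + 1.099950) = 0.005943
w(0.19) ≈ 0.0059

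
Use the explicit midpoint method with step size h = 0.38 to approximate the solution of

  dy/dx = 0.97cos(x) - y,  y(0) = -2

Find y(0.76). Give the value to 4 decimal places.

-0.5109

Midpoint: k1 = f(x_n, y_n); k2 = f(x_n + h/2, y_n + (h/2)·k1); y_{n+1} = y_n + h·k2.
x=0.000000, y=-2.000000:
  k1 = f(0.000000, -2.000000) = 2.970000
  k2 = f(0.190000, -1.435700) = 2.388244
  y ← -2.000000 + 0.38·2.388244 = -1.092467
x=0.380000, y=-1.092467:
  k1 = f(0.380000, -1.092467) = 1.993272
  k2 = f(0.570000, -0.713746) = 1.530390
  y ← -1.092467 + 0.38·1.530390 = -0.510919
y(0.76) ≈ -0.5109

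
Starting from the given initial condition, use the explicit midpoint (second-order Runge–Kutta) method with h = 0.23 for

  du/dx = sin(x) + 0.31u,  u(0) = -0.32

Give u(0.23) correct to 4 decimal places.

Midpoint: k1 = f(x_n, u_n); k2 = f(x_n + h/2, u_n + (h/2)·k1); u_{n+1} = u_n + h·k2.
x=0.000000, u=-0.320000:
  k1 = f(0.000000, -0.320000) = -0.099200
  k2 = f(0.115000, -0.331408) = 0.012010
  u ← -0.320000 + 0.23·0.012010 = -0.317238
u(0.23) ≈ -0.3172

-0.3172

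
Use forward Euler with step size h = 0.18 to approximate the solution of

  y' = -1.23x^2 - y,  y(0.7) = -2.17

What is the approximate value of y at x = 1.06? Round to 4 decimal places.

Euler: y_{n+1} = y_n + h·f(x_n, y_n).
x=0.700000, y=-2.170000: f=1.567300 → y ← -2.170000 + 0.18·1.567300 = -1.887886
x=0.880000, y=-1.887886: f=0.935374 → y ← -1.887886 + 0.18·0.935374 = -1.719519
y(1.06) ≈ -1.7195

-1.7195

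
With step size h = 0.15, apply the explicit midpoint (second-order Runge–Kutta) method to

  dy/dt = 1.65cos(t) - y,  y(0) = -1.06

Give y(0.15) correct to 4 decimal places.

Midpoint: k1 = f(t_n, y_n); k2 = f(t_n + h/2, y_n + (h/2)·k1); y_{n+1} = y_n + h·k2.
t=0.000000, y=-1.060000:
  k1 = f(0.000000, -1.060000) = 2.710000
  k2 = f(0.075000, -0.856750) = 2.502112
  y ← -1.060000 + 0.15·2.502112 = -0.684683
y(0.15) ≈ -0.6847

-0.6847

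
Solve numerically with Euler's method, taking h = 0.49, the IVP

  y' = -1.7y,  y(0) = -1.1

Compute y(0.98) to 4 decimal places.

Euler: y_{n+1} = y_n + h·f(x_n, y_n).
x=0.000000, y=-1.100000: f=1.870000 → y ← -1.100000 + 0.49·1.870000 = -0.183700
x=0.490000, y=-0.183700: f=0.312290 → y ← -0.183700 + 0.49·0.312290 = -0.030678
y(0.98) ≈ -0.0307

-0.0307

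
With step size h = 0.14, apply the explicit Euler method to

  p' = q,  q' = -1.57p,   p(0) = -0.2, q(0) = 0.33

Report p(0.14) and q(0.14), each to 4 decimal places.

Euler on (p,q): p_{n+1} = p_n + h·p', q_{n+1} = q_n + h·q'.
0.000000: (-0.200000, 0.330000); f=(0.330000, 0.314000) → (-0.153800, 0.373960)
(p(0.14), q(0.14)) ≈ (-0.1538, 0.3740)

-0.1538, 0.3740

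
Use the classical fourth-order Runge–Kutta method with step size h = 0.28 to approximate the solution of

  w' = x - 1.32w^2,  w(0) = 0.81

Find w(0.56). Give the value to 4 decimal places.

RK4: k1 = f(x_n, w_n); k2 = f(x_n + h/2, w_n + (h/2)·k1); k3 = f(x_n + h/2, w_n + (h/2)·k2); k4 = f(x_n + h, w_n + h·k3); w_{n+1} = w_n + (h/6)·(k1 + 2k2 + 2k3 + k4).
x=0.000000, w=0.810000:
  k1 = f(0.000000, 0.810000) = -0.866052
  k2 = f(0.140000, 0.688753) = -0.486182
  k3 = f(0.140000, 0.741935) = -0.586616
  k4 = f(0.280000, 0.645747) = -0.270427
  w ← 0.810000 + (0.28/6)·(k1 + 2k2 + 2k3 + k4) = 0.656837
x=0.280000, w=0.656837:
  k1 = f(0.280000, 0.656837) = -0.289493
  k2 = f(0.420000, 0.616307) = -0.081382
  k3 = f(0.420000, 0.645443) = -0.129908
  k4 = f(0.560000, 0.620462) = 0.051835
  w ← 0.656837 + (0.28/6)·(k1 + 2k2 + 2k3 + k4) = 0.626025
w(0.56) ≈ 0.6260

0.6260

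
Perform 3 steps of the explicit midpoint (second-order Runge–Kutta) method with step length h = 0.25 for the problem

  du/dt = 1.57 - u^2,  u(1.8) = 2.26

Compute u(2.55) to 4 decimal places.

Midpoint: k1 = f(t_n, u_n); k2 = f(t_n + h/2, u_n + (h/2)·k1); u_{n+1} = u_n + h·k2.
t=1.800000, u=2.260000:
  k1 = f(1.800000, 2.260000) = -3.537600
  k2 = f(1.925000, 1.817800) = -1.734397
  u ← 2.260000 + 0.25·(-1.734397) = 1.826401
t=2.050000, u=1.826401:
  k1 = f(2.050000, 1.826401) = -1.765740
  k2 = f(2.175000, 1.605683) = -1.008219
  u ← 1.826401 + 0.25·(-1.008219) = 1.574346
t=2.300000, u=1.574346:
  k1 = f(2.300000, 1.574346) = -0.908566
  k2 = f(2.425000, 1.460775) = -0.563865
  u ← 1.574346 + 0.25·(-0.563865) = 1.433380
u(2.55) ≈ 1.4334

1.4334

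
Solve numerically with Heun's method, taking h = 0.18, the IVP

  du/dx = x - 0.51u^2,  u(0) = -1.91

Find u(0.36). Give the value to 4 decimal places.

-2.8305

Heun: k1 = f(x_n, u_n); k2 = f(x_n + h, u_n + h·k1); u_{n+1} = u_n + (h/2)·(k1 + k2).
x=0.000000, u=-1.910000:
  k1 = f(0.000000, -1.910000) = -1.860531
  k2 = f(0.180000, -2.244896) = -2.390174
  u ← -1.910000 + (0.18/2)·(-1.860531 + (-2.390174)) = -2.292563
x=0.180000, u=-2.292563:
  k1 = f(0.180000, -2.292563) = -2.500482
  k2 = f(0.360000, -2.742650) = -3.476286
  u ← -2.292563 + (0.18/2)·(-2.500482 + (-3.476286)) = -2.830473
u(0.36) ≈ -2.8305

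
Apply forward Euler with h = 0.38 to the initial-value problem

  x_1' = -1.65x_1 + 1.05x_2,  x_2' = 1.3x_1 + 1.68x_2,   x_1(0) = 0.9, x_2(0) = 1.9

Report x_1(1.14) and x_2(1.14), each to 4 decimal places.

Euler on (x_1,x_2): x_1_{n+1} = x_1_n + h·x_1', x_2_{n+1} = x_2_n + h·x_2'.
0.000000: (0.900000, 1.900000); f=(0.510000, 4.362000) → (1.093800, 3.557560)
0.380000: (1.093800, 3.557560); f=(1.930668, 7.398641) → (1.827454, 6.369044)
0.760000: (1.827454, 6.369044); f=(3.672197, 13.075683) → (3.222889, 11.337803)
(x_1(1.14), x_2(1.14)) ≈ (3.2229, 11.3378)

3.2229, 11.3378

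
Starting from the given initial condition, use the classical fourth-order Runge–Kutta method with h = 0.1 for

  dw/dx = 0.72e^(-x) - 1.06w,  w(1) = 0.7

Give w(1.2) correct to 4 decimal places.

RK4: k1 = f(x_n, w_n); k2 = f(x_n + h/2, w_n + (h/2)·k1); k3 = f(x_n + h/2, w_n + (h/2)·k2); k4 = f(x_n + h, w_n + h·k3); w_{n+1} = w_n + (h/6)·(k1 + 2k2 + 2k3 + k4).
x=1.000000, w=0.700000:
  k1 = f(1.000000, 0.700000) = -0.477127
  k2 = f(1.050000, 0.676144) = -0.464757
  k3 = f(1.050000, 0.676762) = -0.465413
  k4 = f(1.100000, 0.653459) = -0.452999
  w ← 0.700000 + (0.1/6)·(k1 + 2k2 + 2k3 + k4) = 0.653492
x=1.100000, w=0.653492:
  k1 = f(1.100000, 0.653492) = -0.453035
  k2 = f(1.150000, 0.630841) = -0.440712
  k3 = f(1.150000, 0.631457) = -0.441366
  k4 = f(1.200000, 0.609356) = -0.429057
  w ← 0.653492 + (0.1/6)·(k1 + 2k2 + 2k3 + k4) = 0.609388
w(1.2) ≈ 0.6094

0.6094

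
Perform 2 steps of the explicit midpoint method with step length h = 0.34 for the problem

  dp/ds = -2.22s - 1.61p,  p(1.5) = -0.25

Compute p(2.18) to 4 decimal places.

Midpoint: k1 = f(s_n, p_n); k2 = f(s_n + h/2, p_n + (h/2)·k1); p_{n+1} = p_n + h·k2.
s=1.500000, p=-0.250000:
  k1 = f(1.500000, -0.250000) = -2.927500
  k2 = f(1.670000, -0.747675) = -2.503643
  p ← -0.250000 + 0.34·(-2.503643) = -1.101239
s=1.840000, p=-1.101239:
  k1 = f(1.840000, -1.101239) = -2.311806
  k2 = f(2.010000, -1.494246) = -2.056464
  p ← -1.101239 + 0.34·(-2.056464) = -1.800437
p(2.18) ≈ -1.8004

-1.8004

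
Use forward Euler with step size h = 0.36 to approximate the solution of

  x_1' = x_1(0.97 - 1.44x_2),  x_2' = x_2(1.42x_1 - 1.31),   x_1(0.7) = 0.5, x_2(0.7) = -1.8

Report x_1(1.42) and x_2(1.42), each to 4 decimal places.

2.3745, -1.5689

Euler on (x_1,x_2): x_1_{n+1} = x_1_n + h·x_1', x_2_{n+1} = x_2_n + h·x_2'.
0.700000: (0.500000, -1.800000); f=(1.781000, 1.080000) → (1.141160, -1.411200)
1.060000: (1.141160, -1.411200); f=(3.425908, -0.438103) → (2.374487, -1.568917)
(x_1(1.42), x_2(1.42)) ≈ (2.3745, -1.5689)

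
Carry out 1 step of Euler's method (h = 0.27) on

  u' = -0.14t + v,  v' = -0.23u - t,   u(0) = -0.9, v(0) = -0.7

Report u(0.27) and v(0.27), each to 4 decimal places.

Euler on (u,v): u_{n+1} = u_n + h·u', v_{n+1} = v_n + h·v'.
0.000000: (-0.900000, -0.700000); f=(-0.700000, 0.207000) → (-1.089000, -0.644110)
(u(0.27), v(0.27)) ≈ (-1.0890, -0.6441)

-1.0890, -0.6441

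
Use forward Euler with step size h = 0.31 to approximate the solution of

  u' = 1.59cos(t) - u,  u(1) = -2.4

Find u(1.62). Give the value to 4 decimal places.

Euler: u_{n+1} = u_n + h·f(t_n, u_n).
t=1.000000, u=-2.400000: f=3.259081 → u ← -2.400000 + 0.31·3.259081 = -1.389685
t=1.310000, u=-1.389685: f=1.799667 → u ← -1.389685 + 0.31·1.799667 = -0.831788
u(1.62) ≈ -0.8318

-0.8318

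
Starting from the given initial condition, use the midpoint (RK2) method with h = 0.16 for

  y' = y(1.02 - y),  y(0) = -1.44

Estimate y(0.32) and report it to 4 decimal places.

-3.8675

Midpoint: k1 = f(s_n, y_n); k2 = f(s_n + h/2, y_n + (h/2)·k1); y_{n+1} = y_n + h·k2.
s=0.000000, y=-1.440000:
  k1 = f(0.000000, -1.440000) = -3.542400
  k2 = f(0.080000, -1.723392) = -4.727940
  y ← -1.440000 + 0.16·(-4.727940) = -2.196470
s=0.160000, y=-2.196470:
  k1 = f(0.160000, -2.196470) = -7.064882
  k2 = f(0.240000, -2.761661) = -10.443665
  y ← -2.196470 + 0.16·(-10.443665) = -3.867457
y(0.32) ≈ -3.8675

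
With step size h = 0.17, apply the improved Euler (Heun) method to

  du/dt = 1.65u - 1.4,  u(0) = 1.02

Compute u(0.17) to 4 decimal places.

Heun: k1 = f(t_n, u_n); k2 = f(t_n + h, u_n + h·k1); u_{n+1} = u_n + (h/2)·(k1 + k2).
t=0.000000, u=1.020000:
  k1 = f(0.000000, 1.020000) = 0.283000
  k2 = f(0.170000, 1.068110) = 0.362381
  u ← 1.020000 + (0.17/2)·(0.283000 + 0.362381) = 1.074857
u(0.17) ≈ 1.0749

1.0749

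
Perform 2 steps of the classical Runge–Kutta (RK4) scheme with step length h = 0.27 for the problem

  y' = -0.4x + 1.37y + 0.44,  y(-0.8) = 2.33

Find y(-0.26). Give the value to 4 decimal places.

RK4: k1 = f(x_n, y_n); k2 = f(x_n + h/2, y_n + (h/2)·k1); k3 = f(x_n + h/2, y_n + (h/2)·k2); k4 = f(x_n + h, y_n + h·k3); y_{n+1} = y_n + (h/6)·(k1 + 2k2 + 2k3 + k4).
x=-0.800000, y=2.330000:
  k1 = f(-0.800000, 2.330000) = 3.952100
  k2 = f(-0.665000, 2.863533) = 4.629041
  k3 = f(-0.665000, 2.954921) = 4.754241
  k4 = f(-0.530000, 3.613645) = 5.602694
  y ← 2.330000 + (0.27/6)·(k1 + 2k2 + 2k3 + k4) = 3.604461
x=-0.530000, y=3.604461:
  k1 = f(-0.530000, 3.604461) = 5.590112
  k2 = f(-0.395000, 4.359126) = 6.570003
  k3 = f(-0.395000, 4.491411) = 6.751234
  k4 = f(-0.260000, 5.427294) = 7.979393
  y ← 3.604461 + (0.27/6)·(k1 + 2k2 + 2k3 + k4) = 5.414000
y(-0.26) ≈ 5.4140

5.4140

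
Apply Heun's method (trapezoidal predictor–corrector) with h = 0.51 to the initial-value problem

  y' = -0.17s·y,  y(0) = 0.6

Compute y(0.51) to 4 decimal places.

0.5867

Heun: k1 = f(s_n, y_n); k2 = f(s_n + h, y_n + h·k1); y_{n+1} = y_n + (h/2)·(k1 + k2).
s=0.000000, y=0.600000:
  k1 = f(0.000000, 0.600000) = 0.000000
  k2 = f(0.510000, 0.600000) = -0.052020
  y ← 0.600000 + (0.51/2)·(0.000000 + (-0.052020)) = 0.586735
y(0.51) ≈ 0.5867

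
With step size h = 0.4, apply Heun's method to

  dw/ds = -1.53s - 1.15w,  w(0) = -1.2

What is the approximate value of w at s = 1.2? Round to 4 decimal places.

Heun: k1 = f(s_n, w_n); k2 = f(s_n + h, w_n + h·k1); w_{n+1} = w_n + (h/2)·(k1 + k2).
s=0.000000, w=-1.200000:
  k1 = f(0.000000, -1.200000) = 1.380000
  k2 = f(0.400000, -0.648000) = 0.133200
  w ← -1.200000 + (0.4/2)·(1.380000 + 0.133200) = -0.897360
s=0.400000, w=-0.897360:
  k1 = f(0.400000, -0.897360) = 0.419964
  k2 = f(0.800000, -0.729374) = -0.385219
  w ← -0.897360 + (0.4/2)·(0.419964 + (-0.385219)) = -0.890411
s=0.800000, w=-0.890411:
  k1 = f(0.800000, -0.890411) = -0.200027
  k2 = f(1.200000, -0.970422) = -0.720015
  w ← -0.890411 + (0.4/2)·(-0.200027 + (-0.720015)) = -1.074419
w(1.2) ≈ -1.0744

-1.0744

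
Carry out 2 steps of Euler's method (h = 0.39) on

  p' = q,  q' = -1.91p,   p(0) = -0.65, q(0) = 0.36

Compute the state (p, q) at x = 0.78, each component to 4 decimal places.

-0.1804, 1.2238

Euler on (p,q): p_{n+1} = p_n + h·p', q_{n+1} = q_n + h·q'.
0.000000: (-0.650000, 0.360000); f=(0.360000, 1.241500) → (-0.509600, 0.844185)
0.390000: (-0.509600, 0.844185); f=(0.844185, 0.973336) → (-0.180368, 1.223786)
(p(0.78), q(0.78)) ≈ (-0.1804, 1.2238)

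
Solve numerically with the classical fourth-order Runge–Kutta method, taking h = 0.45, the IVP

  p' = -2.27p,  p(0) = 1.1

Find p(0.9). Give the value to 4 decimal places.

0.1489

RK4: k1 = f(x_n, p_n); k2 = f(x_n + h/2, p_n + (h/2)·k1); k3 = f(x_n + h/2, p_n + (h/2)·k2); k4 = f(x_n + h, p_n + h·k3); p_{n+1} = p_n + (h/6)·(k1 + 2k2 + 2k3 + k4).
x=0.000000, p=1.100000:
  k1 = f(0.000000, 1.100000) = -2.497000
  k2 = f(0.225000, 0.538175) = -1.221657
  k3 = f(0.225000, 0.825127) = -1.873039
  k4 = f(0.450000, 0.257133) = -0.583691
  p ← 1.100000 + (0.45/6)·(k1 + 2k2 + 2k3 + k4) = 0.404744
x=0.450000, p=0.404744:
  k1 = f(0.450000, 0.404744) = -0.918768
  k2 = f(0.675000, 0.198021) = -0.449507
  k3 = f(0.675000, 0.303605) = -0.689182
  k4 = f(0.900000, 0.094612) = -0.214769
  p ← 0.404744 + (0.45/6)·(k1 + 2k2 + 2k3 + k4) = 0.148925
p(0.9) ≈ 0.1489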